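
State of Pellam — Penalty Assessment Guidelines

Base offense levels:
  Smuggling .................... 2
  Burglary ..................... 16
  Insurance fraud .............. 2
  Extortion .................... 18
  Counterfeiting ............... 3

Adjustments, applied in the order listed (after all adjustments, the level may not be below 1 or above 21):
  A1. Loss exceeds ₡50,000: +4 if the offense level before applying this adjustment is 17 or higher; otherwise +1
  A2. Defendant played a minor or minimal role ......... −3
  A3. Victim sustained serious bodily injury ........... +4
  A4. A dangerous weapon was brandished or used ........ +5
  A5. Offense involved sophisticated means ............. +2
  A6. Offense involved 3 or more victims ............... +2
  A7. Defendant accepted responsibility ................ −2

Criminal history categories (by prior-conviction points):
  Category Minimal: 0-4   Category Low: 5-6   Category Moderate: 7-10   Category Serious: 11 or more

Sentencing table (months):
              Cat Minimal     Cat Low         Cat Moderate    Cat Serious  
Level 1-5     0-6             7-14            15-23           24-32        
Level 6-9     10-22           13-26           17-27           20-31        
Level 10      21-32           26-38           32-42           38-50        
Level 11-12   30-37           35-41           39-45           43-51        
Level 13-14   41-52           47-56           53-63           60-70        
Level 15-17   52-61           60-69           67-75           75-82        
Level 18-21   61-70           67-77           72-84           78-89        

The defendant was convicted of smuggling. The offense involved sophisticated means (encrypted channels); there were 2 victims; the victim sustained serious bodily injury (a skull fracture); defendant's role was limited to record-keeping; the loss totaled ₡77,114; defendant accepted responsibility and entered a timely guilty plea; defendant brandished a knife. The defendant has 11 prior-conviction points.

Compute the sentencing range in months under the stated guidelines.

Base offense level for smuggling: 2.
A1 applies (level before this adjustment is 2 < 17, so +1): 2 + 1 = 3.
A2 applies: 3 − 3 = 0.
A3 applies: 0 + 4 = 4.
A4 applies: 4 + 5 = 9.
A5 applies: 9 + 2 = 11.
A7 applies: 11 − 2 = 9.
Final offense level: 9.
Criminal history: 11 prior points → Category Serious (11+).
Level 9 falls in the 6-9 band.
Grid: Level 6-9 × Category Serious = 20-31 months.

20-31 months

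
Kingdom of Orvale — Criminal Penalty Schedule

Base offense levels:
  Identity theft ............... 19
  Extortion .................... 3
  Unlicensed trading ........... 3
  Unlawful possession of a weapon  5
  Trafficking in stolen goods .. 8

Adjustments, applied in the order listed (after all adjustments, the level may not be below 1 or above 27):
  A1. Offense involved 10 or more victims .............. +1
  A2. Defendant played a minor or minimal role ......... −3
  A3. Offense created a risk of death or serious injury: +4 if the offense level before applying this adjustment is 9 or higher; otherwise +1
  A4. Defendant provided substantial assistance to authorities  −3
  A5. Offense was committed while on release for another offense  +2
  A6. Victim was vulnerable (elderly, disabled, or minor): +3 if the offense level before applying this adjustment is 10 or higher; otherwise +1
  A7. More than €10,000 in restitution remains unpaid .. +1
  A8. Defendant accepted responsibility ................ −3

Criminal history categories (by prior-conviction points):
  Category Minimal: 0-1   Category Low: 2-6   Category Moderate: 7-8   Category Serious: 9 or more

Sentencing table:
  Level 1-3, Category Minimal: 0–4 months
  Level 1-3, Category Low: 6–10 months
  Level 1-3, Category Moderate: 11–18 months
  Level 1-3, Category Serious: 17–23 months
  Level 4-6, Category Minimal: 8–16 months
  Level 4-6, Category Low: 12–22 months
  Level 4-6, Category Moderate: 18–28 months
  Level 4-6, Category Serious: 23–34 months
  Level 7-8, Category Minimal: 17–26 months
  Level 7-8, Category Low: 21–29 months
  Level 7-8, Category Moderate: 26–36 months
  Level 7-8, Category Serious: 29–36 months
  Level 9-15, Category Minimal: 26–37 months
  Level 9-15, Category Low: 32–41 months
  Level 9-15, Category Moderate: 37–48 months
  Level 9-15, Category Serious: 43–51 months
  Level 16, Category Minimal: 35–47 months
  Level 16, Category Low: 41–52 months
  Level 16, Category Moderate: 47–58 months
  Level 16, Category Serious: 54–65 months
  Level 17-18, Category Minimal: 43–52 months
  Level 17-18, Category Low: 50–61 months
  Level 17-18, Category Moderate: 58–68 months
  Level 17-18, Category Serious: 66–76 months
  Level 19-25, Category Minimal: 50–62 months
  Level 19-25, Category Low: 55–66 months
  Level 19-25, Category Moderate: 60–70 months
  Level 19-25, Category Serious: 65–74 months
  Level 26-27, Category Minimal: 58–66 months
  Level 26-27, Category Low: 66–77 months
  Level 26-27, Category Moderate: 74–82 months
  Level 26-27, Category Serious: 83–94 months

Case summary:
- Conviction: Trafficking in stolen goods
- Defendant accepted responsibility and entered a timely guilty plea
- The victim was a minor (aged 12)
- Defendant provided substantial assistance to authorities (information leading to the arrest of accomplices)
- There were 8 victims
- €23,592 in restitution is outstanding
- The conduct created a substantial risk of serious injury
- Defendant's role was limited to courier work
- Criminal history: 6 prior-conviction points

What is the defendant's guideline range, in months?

Base offense level for trafficking in stolen goods: 8.
A1 does not apply.
A2 applies: 8 − 3 = 5.
A3 applies (level before this adjustment is 5 < 9, so +1): 5 + 1 = 6.
A4 applies: 6 − 3 = 3.
A6 applies (level before this adjustment is 3 < 10, so +1): 3 + 1 = 4.
A7 applies: 4 + 1 = 5.
A8 applies: 5 − 3 = 2.
Final offense level: 2.
Criminal history: 6 prior points → Category Low (2-6).
Level 2 falls in the 1-3 band.
Grid: Level 1-3 × Category Low = 6-10 months.

6-10 months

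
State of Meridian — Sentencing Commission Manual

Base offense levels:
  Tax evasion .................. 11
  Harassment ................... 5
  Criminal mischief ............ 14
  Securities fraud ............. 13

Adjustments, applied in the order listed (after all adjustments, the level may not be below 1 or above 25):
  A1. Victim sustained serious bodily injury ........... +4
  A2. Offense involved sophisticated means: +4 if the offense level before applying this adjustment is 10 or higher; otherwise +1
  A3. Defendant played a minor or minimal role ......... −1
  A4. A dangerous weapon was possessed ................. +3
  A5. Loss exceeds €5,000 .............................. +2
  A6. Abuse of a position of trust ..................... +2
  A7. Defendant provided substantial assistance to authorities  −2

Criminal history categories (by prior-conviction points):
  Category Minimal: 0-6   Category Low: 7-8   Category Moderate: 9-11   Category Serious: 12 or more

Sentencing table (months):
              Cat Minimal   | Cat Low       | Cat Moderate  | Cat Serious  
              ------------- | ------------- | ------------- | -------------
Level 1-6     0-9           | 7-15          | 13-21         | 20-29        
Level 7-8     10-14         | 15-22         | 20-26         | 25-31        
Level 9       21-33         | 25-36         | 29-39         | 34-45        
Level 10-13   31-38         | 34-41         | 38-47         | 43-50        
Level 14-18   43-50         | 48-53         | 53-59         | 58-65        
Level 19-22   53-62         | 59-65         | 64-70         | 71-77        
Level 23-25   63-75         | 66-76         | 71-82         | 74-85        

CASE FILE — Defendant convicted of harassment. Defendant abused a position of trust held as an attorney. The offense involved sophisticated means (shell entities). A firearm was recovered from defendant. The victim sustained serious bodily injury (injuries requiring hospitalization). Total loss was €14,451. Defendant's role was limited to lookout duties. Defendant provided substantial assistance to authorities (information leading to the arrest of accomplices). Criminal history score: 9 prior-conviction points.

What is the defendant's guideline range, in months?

Base offense level for harassment: 5.
A1 applies: 5 + 4 = 9.
A2 applies (level before this adjustment is 9 < 10, so +1): 9 + 1 = 10.
A3 applies: 10 − 1 = 9.
A4 applies: 9 + 3 = 12.
A5 applies: 12 + 2 = 14.
A6 applies: 14 + 2 = 16.
A7 applies: 16 − 2 = 14.
Final offense level: 14.
Criminal history: 9 prior points → Category Moderate (9-11).
Level 14 falls in the 14-18 band.
Grid: Level 14-18 × Category Moderate = 53-59 months.

53-59 months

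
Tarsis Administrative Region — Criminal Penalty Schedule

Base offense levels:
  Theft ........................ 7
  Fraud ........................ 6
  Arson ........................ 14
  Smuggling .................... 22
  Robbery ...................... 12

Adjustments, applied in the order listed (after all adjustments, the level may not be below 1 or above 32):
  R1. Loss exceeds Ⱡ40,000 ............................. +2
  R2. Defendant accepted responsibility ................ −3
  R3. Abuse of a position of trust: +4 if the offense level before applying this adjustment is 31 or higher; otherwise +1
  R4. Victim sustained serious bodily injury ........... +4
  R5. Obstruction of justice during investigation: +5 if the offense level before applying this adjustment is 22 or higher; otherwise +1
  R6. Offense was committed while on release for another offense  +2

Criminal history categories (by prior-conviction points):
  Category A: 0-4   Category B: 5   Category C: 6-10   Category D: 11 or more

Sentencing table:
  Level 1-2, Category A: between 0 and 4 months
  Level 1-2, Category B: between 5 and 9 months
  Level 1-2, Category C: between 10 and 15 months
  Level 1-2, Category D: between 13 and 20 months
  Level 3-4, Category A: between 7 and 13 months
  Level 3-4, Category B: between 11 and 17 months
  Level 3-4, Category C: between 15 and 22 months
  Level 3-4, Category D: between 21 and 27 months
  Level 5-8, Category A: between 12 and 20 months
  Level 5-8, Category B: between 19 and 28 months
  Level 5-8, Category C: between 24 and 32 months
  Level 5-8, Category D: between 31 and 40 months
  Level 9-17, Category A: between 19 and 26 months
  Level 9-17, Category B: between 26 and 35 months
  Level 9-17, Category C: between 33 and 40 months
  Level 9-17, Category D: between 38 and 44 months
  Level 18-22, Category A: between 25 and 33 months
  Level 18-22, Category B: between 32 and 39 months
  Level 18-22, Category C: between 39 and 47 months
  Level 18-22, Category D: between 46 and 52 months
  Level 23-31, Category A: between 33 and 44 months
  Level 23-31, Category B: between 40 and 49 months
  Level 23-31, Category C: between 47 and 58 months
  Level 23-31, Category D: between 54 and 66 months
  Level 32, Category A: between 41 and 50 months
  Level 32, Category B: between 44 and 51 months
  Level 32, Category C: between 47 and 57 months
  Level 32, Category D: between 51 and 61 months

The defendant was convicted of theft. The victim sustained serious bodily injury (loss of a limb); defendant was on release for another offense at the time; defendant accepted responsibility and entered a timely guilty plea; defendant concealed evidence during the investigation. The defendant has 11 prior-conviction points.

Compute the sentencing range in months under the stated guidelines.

Base offense level for theft: 7.
R1 does not apply.
R2 applies: 7 − 3 = 4.
R3 does not apply.
R4 applies: 4 + 4 = 8.
R5 applies (level before this adjustment is 8 < 22, so +1): 8 + 1 = 9.
R6 applies: 9 + 2 = 11.
Final offense level: 11.
Criminal history: 11 prior points → Category D (11+).
Level 11 falls in the 9-17 band.
Grid: Level 9-17 × Category D = 38-44 months.

38-44 months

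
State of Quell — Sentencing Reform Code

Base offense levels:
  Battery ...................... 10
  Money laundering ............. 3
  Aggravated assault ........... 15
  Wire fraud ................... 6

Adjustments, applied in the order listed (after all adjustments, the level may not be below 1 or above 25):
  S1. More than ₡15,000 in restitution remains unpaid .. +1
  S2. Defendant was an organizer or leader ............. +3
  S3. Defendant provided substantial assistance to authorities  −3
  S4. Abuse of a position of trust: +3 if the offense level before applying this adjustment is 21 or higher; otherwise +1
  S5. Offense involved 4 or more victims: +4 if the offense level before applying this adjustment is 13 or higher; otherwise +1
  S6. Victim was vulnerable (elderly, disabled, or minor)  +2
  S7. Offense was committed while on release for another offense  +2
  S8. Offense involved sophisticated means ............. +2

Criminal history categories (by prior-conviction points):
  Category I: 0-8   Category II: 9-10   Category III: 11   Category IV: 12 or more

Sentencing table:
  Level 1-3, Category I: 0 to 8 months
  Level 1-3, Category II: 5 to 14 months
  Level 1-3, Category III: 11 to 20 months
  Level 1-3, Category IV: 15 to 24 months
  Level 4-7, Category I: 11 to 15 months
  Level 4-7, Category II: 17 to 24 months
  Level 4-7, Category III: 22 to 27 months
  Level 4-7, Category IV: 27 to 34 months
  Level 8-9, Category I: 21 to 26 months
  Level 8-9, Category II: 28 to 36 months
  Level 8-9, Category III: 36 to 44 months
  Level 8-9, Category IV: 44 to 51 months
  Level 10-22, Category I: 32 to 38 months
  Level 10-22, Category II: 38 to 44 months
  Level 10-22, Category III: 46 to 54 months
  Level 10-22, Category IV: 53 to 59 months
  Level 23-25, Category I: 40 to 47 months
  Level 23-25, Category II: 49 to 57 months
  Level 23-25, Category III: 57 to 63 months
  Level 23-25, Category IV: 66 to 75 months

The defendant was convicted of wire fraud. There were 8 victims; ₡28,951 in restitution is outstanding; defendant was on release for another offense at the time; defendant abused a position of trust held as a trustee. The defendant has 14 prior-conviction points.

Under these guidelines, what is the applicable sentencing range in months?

Base offense level for wire fraud: 6.
S1 applies: 6 + 1 = 7.
S4 applies (level before this adjustment is 7 < 21, so +1): 7 + 1 = 8.
S5 applies (level before this adjustment is 8 < 13, so +1): 8 + 1 = 9.
S6 does not apply.
S7 applies: 9 + 2 = 11.
Final offense level: 11.
Criminal history: 14 prior points → Category IV (12+).
Level 11 falls in the 10-22 band.
Grid: Level 10-22 × Category IV = 53-59 months.

53-59 months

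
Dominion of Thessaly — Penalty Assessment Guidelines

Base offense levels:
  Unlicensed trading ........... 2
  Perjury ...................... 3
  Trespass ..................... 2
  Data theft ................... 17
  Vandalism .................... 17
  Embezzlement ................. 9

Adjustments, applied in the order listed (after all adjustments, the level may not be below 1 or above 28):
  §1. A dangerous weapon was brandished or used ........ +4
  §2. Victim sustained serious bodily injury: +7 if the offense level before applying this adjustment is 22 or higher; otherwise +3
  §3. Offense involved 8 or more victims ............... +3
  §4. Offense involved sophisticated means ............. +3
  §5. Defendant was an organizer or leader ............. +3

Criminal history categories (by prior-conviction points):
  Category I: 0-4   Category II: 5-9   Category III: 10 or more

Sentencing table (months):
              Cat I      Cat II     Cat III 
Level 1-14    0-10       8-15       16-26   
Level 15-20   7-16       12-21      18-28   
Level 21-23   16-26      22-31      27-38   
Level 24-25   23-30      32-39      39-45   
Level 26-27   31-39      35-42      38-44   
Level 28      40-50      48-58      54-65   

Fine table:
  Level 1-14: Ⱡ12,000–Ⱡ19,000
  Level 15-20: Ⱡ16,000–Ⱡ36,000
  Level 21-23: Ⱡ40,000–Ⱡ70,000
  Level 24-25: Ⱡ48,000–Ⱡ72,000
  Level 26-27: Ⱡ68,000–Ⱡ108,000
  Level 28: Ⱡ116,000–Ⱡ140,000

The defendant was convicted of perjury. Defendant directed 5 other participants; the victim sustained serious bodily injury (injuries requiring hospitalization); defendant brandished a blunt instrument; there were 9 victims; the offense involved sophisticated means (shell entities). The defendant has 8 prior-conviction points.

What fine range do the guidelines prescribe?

Ⱡ16,000–Ⱡ36,000

Base offense level for perjury: 3.
§1 applies: 3 + 4 = 7.
§2 applies (level before this adjustment is 7 < 22, so +3): 7 + 3 = 10.
§3 applies: 10 + 3 = 13.
§4 applies: 13 + 3 = 16.
§5 applies: 16 + 3 = 19.
Final offense level: 19.
Level 19 falls in the 15-20 band.
Fine table: Level 15-20 → Ⱡ16,000–Ⱡ36,000.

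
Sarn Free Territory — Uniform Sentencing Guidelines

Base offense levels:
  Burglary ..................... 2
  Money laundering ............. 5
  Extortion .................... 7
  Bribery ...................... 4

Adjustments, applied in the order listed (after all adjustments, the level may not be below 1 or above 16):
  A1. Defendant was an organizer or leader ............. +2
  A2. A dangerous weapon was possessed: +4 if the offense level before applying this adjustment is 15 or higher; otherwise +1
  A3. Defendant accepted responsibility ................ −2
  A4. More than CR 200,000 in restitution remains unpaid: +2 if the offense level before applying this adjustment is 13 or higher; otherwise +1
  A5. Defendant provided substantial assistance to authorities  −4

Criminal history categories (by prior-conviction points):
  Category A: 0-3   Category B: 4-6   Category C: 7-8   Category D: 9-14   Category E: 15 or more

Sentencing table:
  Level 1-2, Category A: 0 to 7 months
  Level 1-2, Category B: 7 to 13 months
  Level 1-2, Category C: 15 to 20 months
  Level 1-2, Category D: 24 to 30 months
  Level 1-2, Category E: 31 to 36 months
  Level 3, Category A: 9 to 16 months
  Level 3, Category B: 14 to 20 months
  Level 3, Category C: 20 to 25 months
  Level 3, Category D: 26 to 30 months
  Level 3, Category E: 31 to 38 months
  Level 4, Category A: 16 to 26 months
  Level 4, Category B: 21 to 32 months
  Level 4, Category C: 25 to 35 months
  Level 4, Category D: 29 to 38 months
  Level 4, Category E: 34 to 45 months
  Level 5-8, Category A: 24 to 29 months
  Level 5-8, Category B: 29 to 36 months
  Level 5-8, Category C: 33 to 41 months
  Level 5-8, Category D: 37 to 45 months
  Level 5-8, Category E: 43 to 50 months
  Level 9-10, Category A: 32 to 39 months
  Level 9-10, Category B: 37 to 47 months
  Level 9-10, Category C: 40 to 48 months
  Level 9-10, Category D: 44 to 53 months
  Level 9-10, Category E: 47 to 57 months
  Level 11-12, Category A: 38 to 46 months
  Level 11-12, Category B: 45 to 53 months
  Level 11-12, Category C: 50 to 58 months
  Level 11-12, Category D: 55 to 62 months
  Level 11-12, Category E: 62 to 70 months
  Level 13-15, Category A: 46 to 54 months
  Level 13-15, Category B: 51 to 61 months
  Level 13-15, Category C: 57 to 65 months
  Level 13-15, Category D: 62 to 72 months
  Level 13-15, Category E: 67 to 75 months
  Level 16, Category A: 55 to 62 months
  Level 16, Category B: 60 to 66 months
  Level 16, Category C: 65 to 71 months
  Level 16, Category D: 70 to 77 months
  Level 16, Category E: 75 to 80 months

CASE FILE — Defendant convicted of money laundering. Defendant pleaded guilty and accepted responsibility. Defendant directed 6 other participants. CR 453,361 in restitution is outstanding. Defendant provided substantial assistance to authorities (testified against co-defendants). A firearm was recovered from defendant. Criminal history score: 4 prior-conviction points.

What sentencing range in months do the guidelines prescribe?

Base offense level for money laundering: 5.
A1 applies: 5 + 2 = 7.
A2 applies (level before this adjustment is 7 < 15, so +1): 7 + 1 = 8.
A3 applies: 8 − 2 = 6.
A4 applies (level before this adjustment is 6 < 13, so +1): 6 + 1 = 7.
A5 applies: 7 − 4 = 3.
Final offense level: 3.
Criminal history: 4 prior points → Category B (4-6).
Level 3 falls in the 3 band.
Grid: Level 3 × Category B = 14-20 months.

14-20 months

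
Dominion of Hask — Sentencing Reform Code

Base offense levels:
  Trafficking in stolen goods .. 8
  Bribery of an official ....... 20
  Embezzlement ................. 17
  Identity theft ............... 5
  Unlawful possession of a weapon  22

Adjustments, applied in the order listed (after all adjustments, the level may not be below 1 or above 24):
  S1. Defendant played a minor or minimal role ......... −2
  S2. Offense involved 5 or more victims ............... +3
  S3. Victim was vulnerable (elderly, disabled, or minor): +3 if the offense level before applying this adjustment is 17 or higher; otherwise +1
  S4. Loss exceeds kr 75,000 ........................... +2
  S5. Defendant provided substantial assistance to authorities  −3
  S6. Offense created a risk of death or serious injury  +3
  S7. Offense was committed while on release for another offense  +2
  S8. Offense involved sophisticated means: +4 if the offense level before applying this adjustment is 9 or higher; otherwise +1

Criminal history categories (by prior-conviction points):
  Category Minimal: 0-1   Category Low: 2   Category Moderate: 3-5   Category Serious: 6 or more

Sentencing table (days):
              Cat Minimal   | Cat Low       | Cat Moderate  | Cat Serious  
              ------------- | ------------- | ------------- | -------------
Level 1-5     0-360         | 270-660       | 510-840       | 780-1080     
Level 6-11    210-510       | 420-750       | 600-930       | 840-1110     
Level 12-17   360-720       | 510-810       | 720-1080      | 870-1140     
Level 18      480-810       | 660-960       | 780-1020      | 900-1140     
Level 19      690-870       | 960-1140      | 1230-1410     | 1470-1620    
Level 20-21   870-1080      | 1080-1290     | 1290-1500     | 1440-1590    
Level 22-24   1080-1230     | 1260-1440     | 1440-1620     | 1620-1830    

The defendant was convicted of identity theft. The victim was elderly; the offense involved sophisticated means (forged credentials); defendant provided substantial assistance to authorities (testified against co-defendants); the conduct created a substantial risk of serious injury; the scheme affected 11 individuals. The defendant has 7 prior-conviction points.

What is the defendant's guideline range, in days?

870-1140 days

Base offense level for identity theft: 5.
S1 does not apply.
S2 applies: 5 + 3 = 8.
S3 applies (level before this adjustment is 8 < 17, so +1): 8 + 1 = 9.
S5 applies: 9 − 3 = 6.
S6 applies: 6 + 3 = 9.
S8 applies (level before this adjustment is 9 ≥ 9, so +4): 9 + 4 = 13.
Final offense level: 13.
Criminal history: 7 prior points → Category Serious (6+).
Level 13 falls in the 12-17 band.
Grid: Level 12-17 × Category Serious = 870-1140 days.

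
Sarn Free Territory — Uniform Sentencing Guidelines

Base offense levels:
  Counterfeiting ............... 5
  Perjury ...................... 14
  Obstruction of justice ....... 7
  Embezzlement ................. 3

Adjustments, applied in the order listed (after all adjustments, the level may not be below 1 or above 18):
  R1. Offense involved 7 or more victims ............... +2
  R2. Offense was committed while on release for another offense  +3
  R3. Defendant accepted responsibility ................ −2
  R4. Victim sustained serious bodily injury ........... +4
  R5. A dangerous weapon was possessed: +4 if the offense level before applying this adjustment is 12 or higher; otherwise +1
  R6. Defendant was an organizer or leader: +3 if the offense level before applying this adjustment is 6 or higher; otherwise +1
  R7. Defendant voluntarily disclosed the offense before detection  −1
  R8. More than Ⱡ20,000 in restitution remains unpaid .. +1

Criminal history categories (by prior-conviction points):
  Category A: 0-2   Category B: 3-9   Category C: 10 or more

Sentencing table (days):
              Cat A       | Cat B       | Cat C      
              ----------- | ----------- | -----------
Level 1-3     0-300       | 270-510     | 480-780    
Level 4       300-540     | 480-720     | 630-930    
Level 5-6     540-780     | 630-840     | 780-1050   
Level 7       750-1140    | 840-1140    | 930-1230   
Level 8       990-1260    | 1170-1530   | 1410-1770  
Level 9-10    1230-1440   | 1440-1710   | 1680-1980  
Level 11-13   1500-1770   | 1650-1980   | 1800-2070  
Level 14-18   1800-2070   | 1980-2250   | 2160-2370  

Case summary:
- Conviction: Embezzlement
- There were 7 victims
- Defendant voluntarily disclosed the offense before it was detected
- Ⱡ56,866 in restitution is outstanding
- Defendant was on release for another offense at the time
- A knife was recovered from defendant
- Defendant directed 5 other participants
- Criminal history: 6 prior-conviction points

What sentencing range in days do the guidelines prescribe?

1650-1980 days

Base offense level for embezzlement: 3.
R1 applies: 3 + 2 = 5.
R2 applies: 5 + 3 = 8.
R5 applies (level before this adjustment is 8 < 12, so +1): 8 + 1 = 9.
R6 applies (level before this adjustment is 9 ≥ 6, so +3): 9 + 3 = 12.
R7 applies: 12 − 1 = 11.
R8 applies: 11 + 1 = 12.
Final offense level: 12.
Criminal history: 6 prior points → Category B (3-9).
Level 12 falls in the 11-13 band.
Grid: Level 11-13 × Category B = 1650-1980 days.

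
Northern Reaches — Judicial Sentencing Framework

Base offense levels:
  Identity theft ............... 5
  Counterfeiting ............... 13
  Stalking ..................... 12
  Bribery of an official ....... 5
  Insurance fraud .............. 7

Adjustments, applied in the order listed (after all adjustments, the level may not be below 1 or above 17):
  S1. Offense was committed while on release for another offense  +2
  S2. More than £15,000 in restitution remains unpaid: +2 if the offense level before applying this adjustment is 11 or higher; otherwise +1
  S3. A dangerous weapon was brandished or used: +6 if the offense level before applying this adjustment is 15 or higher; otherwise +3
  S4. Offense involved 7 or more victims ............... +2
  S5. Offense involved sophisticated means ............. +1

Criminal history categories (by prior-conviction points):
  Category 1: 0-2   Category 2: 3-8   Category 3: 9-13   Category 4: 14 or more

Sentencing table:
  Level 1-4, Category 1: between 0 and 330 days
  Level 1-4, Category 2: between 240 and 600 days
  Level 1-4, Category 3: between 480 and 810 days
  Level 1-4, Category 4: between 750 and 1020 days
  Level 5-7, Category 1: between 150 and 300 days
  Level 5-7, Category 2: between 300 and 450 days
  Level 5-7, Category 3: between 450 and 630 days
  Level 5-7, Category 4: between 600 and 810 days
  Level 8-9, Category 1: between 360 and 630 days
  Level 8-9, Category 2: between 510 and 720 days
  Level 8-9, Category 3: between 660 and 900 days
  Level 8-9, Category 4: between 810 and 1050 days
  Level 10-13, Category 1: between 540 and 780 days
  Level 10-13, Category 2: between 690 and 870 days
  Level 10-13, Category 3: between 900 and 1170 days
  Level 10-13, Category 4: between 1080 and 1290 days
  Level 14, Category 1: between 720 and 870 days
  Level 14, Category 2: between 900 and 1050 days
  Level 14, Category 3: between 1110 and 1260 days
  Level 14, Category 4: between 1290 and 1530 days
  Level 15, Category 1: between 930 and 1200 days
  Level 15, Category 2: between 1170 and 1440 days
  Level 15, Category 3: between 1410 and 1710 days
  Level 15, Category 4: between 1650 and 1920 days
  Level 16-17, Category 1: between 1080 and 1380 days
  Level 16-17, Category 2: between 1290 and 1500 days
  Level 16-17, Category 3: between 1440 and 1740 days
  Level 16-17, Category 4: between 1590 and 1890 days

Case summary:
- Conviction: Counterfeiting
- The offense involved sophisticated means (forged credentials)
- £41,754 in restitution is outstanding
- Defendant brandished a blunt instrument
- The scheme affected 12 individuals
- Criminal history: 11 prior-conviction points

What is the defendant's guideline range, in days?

1440-1740 days

Base offense level for counterfeiting: 13.
S2 applies (level before this adjustment is 13 ≥ 11, so +2): 13 + 2 = 15.
S3 applies (level before this adjustment is 15 ≥ 15, so +6): 15 + 6 = 21.
S4 applies: 21 + 2 = 23.
S5 applies: 23 + 1 = 24.
Level 24 exceeds the maximum of 17; capped at 17.
Final offense level: 17.
Criminal history: 11 prior points → Category 3 (9-13).
Level 17 falls in the 16-17 band.
Grid: Level 16-17 × Category 3 = 1440-1740 days.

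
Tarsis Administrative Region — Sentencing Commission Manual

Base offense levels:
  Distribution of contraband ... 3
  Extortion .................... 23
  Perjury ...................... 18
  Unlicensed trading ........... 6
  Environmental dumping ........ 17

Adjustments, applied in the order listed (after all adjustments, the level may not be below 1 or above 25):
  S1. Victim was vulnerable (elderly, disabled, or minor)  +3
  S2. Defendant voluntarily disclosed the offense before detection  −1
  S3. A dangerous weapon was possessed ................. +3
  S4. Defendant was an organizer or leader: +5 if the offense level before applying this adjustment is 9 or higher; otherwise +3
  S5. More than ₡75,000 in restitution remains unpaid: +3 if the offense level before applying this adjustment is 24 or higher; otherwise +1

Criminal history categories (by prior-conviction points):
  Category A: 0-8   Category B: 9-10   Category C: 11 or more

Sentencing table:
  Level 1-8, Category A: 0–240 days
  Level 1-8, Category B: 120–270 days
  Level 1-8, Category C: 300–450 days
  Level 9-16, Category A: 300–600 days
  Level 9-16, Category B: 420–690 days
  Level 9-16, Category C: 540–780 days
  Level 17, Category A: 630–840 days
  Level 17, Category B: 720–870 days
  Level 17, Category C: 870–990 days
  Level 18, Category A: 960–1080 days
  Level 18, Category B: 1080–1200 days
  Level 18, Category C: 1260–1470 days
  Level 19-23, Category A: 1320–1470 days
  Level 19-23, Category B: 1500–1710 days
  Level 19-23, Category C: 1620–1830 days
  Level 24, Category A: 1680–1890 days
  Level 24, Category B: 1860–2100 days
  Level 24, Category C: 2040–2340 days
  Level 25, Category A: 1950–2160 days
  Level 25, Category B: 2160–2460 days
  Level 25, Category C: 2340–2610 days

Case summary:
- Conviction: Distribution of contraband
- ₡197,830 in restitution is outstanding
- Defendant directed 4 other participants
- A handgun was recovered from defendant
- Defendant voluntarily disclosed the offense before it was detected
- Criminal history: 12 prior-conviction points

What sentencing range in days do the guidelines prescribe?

540-780 days

Base offense level for distribution of contraband: 3.
S1 does not apply.
S2 applies: 3 − 1 = 2.
S3 applies: 2 + 3 = 5.
S4 applies (level before this adjustment is 5 < 9, so +3): 5 + 3 = 8.
S5 applies (level before this adjustment is 8 < 24, so +1): 8 + 1 = 9.
Final offense level: 9.
Criminal history: 12 prior points → Category C (11+).
Level 9 falls in the 9-16 band.
Grid: Level 9-16 × Category C = 540-780 days.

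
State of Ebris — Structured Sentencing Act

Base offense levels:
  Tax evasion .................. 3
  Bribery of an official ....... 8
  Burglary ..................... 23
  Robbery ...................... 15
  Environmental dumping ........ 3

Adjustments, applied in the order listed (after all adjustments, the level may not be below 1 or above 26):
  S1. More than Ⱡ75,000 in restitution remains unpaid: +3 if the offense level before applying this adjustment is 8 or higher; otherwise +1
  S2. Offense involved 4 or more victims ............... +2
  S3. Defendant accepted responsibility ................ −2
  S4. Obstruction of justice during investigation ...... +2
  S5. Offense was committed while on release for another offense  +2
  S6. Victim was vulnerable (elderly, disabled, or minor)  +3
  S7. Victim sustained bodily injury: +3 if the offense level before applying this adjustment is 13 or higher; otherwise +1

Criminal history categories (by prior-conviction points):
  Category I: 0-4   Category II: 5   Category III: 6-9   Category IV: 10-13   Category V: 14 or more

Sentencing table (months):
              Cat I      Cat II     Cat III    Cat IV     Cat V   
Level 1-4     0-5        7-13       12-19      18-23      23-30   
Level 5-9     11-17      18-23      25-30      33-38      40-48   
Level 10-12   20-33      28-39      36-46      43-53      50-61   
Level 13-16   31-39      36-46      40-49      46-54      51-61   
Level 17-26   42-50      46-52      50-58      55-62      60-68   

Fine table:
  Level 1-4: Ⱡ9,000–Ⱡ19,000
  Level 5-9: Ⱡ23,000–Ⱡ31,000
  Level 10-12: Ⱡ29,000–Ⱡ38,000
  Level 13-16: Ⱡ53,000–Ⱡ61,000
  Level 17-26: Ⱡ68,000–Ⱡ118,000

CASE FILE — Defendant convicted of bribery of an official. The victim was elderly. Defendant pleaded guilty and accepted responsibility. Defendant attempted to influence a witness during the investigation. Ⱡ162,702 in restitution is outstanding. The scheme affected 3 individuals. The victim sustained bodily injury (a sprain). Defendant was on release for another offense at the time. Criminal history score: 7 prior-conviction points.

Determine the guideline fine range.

Ⱡ68,000–Ⱡ118,000

Base offense level for bribery of an official: 8.
S1 applies (level before this adjustment is 8 ≥ 8, so +3): 8 + 3 = 11.
S2 does not apply.
S3 applies: 11 − 2 = 9.
S4 applies: 9 + 2 = 11.
S5 applies: 11 + 2 = 13.
S6 applies: 13 + 3 = 16.
S7 applies (level before this adjustment is 16 ≥ 13, so +3): 16 + 3 = 19.
Final offense level: 19.
Level 19 falls in the 17-26 band.
Fine table: Level 17-26 → Ⱡ68,000–Ⱡ118,000.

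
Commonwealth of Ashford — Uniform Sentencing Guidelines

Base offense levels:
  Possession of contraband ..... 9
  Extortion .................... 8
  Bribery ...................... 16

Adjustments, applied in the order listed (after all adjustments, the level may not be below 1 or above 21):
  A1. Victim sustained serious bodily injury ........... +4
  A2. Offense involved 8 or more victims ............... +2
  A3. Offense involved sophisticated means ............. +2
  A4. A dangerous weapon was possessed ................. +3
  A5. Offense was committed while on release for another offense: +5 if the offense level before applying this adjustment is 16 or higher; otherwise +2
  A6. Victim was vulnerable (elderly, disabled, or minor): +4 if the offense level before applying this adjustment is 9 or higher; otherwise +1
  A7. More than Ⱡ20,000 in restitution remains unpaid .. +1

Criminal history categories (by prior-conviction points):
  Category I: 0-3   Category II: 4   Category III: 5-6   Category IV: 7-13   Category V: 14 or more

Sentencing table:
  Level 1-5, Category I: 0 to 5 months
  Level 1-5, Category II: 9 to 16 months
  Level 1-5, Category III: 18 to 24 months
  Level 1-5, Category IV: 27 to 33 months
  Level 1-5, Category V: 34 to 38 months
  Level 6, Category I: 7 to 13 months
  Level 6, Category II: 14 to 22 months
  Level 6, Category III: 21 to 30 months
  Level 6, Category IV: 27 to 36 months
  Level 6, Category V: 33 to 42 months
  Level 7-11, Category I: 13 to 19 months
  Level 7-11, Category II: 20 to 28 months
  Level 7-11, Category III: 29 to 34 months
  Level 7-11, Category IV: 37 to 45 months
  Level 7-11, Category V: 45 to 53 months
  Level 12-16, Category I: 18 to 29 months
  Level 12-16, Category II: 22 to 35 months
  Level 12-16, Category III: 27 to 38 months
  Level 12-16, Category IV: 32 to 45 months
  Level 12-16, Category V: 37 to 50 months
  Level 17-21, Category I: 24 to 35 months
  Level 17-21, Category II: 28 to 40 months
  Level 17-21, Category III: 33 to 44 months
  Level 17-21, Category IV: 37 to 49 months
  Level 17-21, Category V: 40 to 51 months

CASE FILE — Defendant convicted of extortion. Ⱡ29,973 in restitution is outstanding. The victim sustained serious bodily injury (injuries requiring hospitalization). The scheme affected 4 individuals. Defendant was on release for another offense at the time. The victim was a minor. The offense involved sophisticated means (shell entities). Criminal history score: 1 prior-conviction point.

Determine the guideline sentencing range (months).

Base offense level for extortion: 8.
A1 applies: 8 + 4 = 12.
A2 does not apply.
A3 applies: 12 + 2 = 14.
A5 applies (level before this adjustment is 14 < 16, so +2): 14 + 2 = 16.
A6 applies (level before this adjustment is 16 ≥ 9, so +4): 16 + 4 = 20.
A7 applies: 20 + 1 = 21.
Final offense level: 21.
Criminal history: 1 prior point → Category I (0-3).
Level 21 falls in the 17-21 band.
Grid: Level 17-21 × Category I = 24-35 months.

24-35 months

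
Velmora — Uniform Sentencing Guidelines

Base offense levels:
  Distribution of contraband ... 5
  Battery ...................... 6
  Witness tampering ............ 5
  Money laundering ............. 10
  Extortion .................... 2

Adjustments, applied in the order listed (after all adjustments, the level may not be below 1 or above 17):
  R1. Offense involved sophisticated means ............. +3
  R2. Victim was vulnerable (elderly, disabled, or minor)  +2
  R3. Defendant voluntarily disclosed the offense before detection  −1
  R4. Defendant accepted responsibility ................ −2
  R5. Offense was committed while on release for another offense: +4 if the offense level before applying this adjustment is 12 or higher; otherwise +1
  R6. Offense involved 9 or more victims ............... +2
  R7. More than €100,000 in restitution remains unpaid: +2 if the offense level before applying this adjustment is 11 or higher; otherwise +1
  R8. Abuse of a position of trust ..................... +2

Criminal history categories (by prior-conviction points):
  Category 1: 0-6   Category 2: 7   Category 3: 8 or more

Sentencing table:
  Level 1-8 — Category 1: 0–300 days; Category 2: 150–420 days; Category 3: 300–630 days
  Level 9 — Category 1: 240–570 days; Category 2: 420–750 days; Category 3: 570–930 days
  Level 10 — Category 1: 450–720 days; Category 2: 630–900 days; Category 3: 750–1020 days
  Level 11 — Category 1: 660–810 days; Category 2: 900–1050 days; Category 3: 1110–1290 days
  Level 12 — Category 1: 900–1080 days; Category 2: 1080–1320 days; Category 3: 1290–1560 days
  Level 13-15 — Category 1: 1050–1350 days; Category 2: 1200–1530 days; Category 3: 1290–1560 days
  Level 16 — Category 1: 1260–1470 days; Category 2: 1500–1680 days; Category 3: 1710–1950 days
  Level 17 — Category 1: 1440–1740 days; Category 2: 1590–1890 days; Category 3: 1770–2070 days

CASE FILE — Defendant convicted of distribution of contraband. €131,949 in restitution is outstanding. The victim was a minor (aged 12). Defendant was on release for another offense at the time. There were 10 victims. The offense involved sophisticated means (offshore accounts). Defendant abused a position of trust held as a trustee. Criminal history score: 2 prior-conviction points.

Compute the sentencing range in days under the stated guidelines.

Base offense level for distribution of contraband: 5.
R1 applies: 5 + 3 = 8.
R2 applies: 8 + 2 = 10.
R5 applies (level before this adjustment is 10 < 12, so +1): 10 + 1 = 11.
R6 applies: 11 + 2 = 13.
R7 applies (level before this adjustment is 13 ≥ 11, so +2): 13 + 2 = 15.
R8 applies: 15 + 2 = 17.
Final offense level: 17.
Criminal history: 2 prior points → Category 1 (0-6).
Level 17 falls in the 17 band.
Grid: Level 17 × Category 1 = 1440-1740 days.

1440-1740 days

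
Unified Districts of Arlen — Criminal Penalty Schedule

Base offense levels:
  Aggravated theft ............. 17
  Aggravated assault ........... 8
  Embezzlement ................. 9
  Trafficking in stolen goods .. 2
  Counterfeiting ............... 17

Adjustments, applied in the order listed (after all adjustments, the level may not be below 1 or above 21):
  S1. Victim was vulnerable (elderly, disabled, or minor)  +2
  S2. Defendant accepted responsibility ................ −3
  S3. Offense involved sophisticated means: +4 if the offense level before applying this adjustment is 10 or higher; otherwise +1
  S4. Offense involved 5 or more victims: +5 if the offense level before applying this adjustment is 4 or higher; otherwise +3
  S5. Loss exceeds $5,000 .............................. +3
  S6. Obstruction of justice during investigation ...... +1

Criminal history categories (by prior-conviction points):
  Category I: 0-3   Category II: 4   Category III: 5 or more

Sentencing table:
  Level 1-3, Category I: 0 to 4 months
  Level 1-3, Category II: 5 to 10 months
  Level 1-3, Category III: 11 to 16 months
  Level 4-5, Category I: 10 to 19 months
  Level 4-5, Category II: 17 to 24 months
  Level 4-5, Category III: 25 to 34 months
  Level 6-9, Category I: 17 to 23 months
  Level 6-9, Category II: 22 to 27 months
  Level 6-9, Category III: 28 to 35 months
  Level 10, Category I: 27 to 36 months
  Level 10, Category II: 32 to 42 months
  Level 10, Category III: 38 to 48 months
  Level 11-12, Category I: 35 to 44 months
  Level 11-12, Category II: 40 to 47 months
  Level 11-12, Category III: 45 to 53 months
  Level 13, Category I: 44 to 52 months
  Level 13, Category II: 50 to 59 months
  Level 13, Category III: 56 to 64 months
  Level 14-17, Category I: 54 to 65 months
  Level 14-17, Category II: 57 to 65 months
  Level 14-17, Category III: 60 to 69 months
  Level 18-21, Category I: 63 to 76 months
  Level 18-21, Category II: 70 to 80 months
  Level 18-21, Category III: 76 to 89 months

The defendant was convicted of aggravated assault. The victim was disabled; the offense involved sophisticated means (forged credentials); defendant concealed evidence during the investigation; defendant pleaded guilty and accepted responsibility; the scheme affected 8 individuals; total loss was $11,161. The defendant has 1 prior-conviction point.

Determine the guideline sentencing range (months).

Base offense level for aggravated assault: 8.
S1 applies: 8 + 2 = 10.
S2 applies: 10 − 3 = 7.
S3 applies (level before this adjustment is 7 < 10, so +1): 7 + 1 = 8.
S4 applies (level before this adjustment is 8 ≥ 4, so +5): 8 + 5 = 13.
S5 applies: 13 + 3 = 16.
S6 applies: 16 + 1 = 17.
Final offense level: 17.
Criminal history: 1 prior point → Category I (0-3).
Level 17 falls in the 14-17 band.
Grid: Level 14-17 × Category I = 54-65 months.

54-65 months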